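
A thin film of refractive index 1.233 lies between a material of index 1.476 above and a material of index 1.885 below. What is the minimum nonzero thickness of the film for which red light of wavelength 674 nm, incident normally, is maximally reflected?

Top surface (1.476 → 1.233): reflection off a lower-index medium gives no phase shift.
At the lower boundary (n = 1.233 to n = 1.885) the reflected ray undergoes a half-wave phase shift.
Net: one phase inversion between the two reflected rays.
For strong reflection here: 2 n t = (m + ½) λ.
Minimum at m = 0: t = λ / (4 n) = 674 / (4 × 1.233) = 137 nm.

137 nm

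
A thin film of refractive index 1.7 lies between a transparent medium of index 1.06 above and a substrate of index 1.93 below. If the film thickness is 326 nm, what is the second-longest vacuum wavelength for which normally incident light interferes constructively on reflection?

554 nm

Top surface (1.06 → 1.7): reflection off a higher-index medium gives a half-wave phase shift.
At the lower boundary (n = 1.7 to n = 1.93) the reflected ray undergoes a half-wave phase shift.
Net: no relative phase inversion (both shifts match).
For bright reflection here: 2 n t = m λ.
λ = 2 n t / m. The second-longest wavelength is m = 2: λ = 2 × 1.7 × 326 / 2.00 = 554 nm.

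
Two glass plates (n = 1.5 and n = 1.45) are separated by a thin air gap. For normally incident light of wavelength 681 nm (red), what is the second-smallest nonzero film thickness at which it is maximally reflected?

511 nm

Ray reflecting at the top interface goes from n = 1.5 toward n = 1.0: no phase shift.
Ray reflecting at the bottom interface goes from n = 1.0 toward n = 1.45: a half-wave phase shift.
Exactly one π shift → a net half-wave offset.
With one net inversion, constructive interference in reflection requires 2 n t = (m + ½) λ.
The second-smallest nonzero thickness corresponds to m = 1: t = (m + ½) λ / (2 n) = 1.50 × 681 / (2 × 1.0) = 511 nm.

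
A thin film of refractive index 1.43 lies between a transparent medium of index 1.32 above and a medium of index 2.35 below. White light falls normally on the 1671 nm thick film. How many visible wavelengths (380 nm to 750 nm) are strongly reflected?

Ray reflecting at the top interface goes from n = 1.32 toward n = 1.43: a half-wave phase shift.
At the lower boundary (n = 1.43 to n = 2.35) the reflected ray undergoes a half-wave phase shift.
Zero or two π shifts → no net half-wave offset.
For maximum reflection here: 2 n t = m λ.
λ = 2 n t / m = 4779 / m nm.
m=6: 797 nm (IR); m=7: 683 nm (visible); m=8: 597 nm (visible); m=9: 531 nm (visible); m=10: 478 nm (visible); m=11: 434 nm (visible); m=12: 398 nm (visible); m=13: 368 nm (UV).

6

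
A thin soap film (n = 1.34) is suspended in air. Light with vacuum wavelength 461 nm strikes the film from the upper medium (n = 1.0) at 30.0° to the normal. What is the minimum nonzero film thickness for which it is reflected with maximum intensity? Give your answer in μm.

Top surface (1.0 → 1.34): reflection off a higher-index medium gives a half-wave phase shift.
Ray reflecting at the bottom interface goes from n = 1.34 toward n = 1.0: no phase shift.
Net: one phase inversion between the two reflected rays.
For strong reflection here: 2 n t cos θ_r = (m + ½) λ.
Snell's law: 1.0 sin 30.0° = 1.34 sin θ_r → sin θ_r = 0.373, cos θ_r = 0.928.
Minimum at m = 0: t = λ / (4 n cos θ_r) = 461 / (4 × 1.34 × 0.928) = 92.7 nm.

0.0927 μm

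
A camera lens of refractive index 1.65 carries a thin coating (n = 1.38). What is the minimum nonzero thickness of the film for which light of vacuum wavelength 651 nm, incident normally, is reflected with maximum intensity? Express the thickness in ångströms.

Top surface (1.0 → 1.38): reflection off a higher-index medium gives a half-wave phase shift.
Ray reflecting at the bottom interface goes from n = 1.38 toward n = 1.65: a half-wave phase shift.
Net: no relative phase inversion (both shifts match).
For strong reflection here: 2 n t = m λ.
Minimum nonzero at m = 1: t = λ / (2 n) = 651 / (2 × 1.38) = 236 nm.

2359 Å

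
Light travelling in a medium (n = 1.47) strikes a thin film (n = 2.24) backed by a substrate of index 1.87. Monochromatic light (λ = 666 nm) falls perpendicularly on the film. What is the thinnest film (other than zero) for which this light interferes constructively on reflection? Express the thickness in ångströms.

At the upper boundary (n = 1.47 to n = 2.24) the reflected ray undergoes a half-wave phase shift.
At the lower boundary (n = 2.24 to n = 1.87) the reflected ray undergoes no phase shift.
Net: one phase inversion between the two reflected rays.
For maximum reflection here: 2 n t = (m + ½) λ.
Minimum at m = 0: t = λ / (4 n) = 666 / (4 × 2.24) = 74.3 nm.

743 Å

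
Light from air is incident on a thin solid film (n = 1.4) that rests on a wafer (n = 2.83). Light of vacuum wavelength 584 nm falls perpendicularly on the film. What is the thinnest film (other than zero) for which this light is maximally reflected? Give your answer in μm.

Ray reflecting at the top interface goes from n = 1.0 toward n = 1.4: a half-wave phase shift.
Ray reflecting at the bottom interface goes from n = 1.4 toward n = 2.83: a half-wave phase shift.
Net: no relative phase inversion (both shifts match).
With no net inversion, constructive interference in reflection requires 2 n t = m λ.
Minimum nonzero at m = 1: t = λ / (2 n) = 584 / (2 × 1.4) = 209 nm.

0.209 μm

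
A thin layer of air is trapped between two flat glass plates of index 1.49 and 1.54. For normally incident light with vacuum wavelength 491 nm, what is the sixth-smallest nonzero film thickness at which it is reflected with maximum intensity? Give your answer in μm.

At the upper boundary (n = 1.49 to n = 1.0) the reflected ray undergoes no phase shift.
Ray reflecting at the bottom interface goes from n = 1.0 toward n = 1.54: a half-wave phase shift.
Exactly one π shift → a net half-wave offset.
With one net inversion, constructive interference in reflection requires 2 n t = (m + ½) λ.
The sixth-smallest nonzero thickness corresponds to m = 5: t = (m + ½) λ / (2 n) = 5.50 × 491 / (2 × 1.0) = 1350 nm.

1.35 μm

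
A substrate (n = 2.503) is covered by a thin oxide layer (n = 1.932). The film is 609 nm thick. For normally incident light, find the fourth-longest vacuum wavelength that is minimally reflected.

Ray reflecting at the top interface goes from n = 1.0 toward n = 1.932: a half-wave phase shift.
At the lower boundary (n = 1.932 to n = 2.503) the reflected ray undergoes a half-wave phase shift.
Zero or two π shifts → no net half-wave offset.
With no net inversion, destructive interference in reflection requires 2 n t = (m + ½) λ.
λ = 2 n t / (m + ½). The fourth-longest wavelength is m = 3: λ = 2 × 1.932 × 609 / 3.50 = 672 nm.

672 nm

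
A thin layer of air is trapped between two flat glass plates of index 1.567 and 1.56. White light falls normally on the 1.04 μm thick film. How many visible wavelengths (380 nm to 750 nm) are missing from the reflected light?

Ray reflecting at the top interface goes from n = 1.567 toward n = 1.0: no phase shift.
Ray reflecting at the bottom interface goes from n = 1.0 toward n = 1.56: a half-wave phase shift.
The two reflections differ by half a wavelength.
With one net inversion, destructive interference in reflection requires 2 n t = m λ.
λ = 2 n t / m = 2080 / m nm.
m=2: 1040 nm (IR); m=3: 693 nm (visible); m=4: 520 nm (visible); m=5: 416 nm (visible); m=6: 347 nm (UV).

3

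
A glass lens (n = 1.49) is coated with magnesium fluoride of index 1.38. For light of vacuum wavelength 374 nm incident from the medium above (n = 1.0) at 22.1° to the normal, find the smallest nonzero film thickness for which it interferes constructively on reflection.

At the upper boundary (n = 1.0 to n = 1.38) the reflected ray undergoes a half-wave phase shift.
Bottom surface (1.38 → 1.49): reflection off a higher-index medium gives a half-wave phase shift.
The two reflections carry the same phase change, so no net offset.
So the condition for constructive reflection is 2 n t cos θ_r = m λ.
Snell's law: 1.0 sin 22.1° = 1.38 sin θ_r → sin θ_r = 0.273, cos θ_r = 0.962.
Minimum nonzero at m = 1: t = λ / (2 n cos θ_r) = 374 / (2 × 1.38 × 0.962) = 141 nm.

141 nm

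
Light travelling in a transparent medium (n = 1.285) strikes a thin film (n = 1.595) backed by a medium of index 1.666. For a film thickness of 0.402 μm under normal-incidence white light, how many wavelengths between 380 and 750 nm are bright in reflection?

2

Top surface (1.285 → 1.595): reflection off a higher-index medium gives a half-wave phase shift.
At the lower boundary (n = 1.595 to n = 1.666) the reflected ray undergoes a half-wave phase shift.
Net: no relative phase inversion (both shifts match).
So the condition for constructive reflection is 2 n t = m λ.
λ = 2 n t / m = 1282 / m nm.
m=1: 1282 nm (IR); m=2: 641 nm (visible); m=3: 427 nm (visible); m=4: 321 nm (UV).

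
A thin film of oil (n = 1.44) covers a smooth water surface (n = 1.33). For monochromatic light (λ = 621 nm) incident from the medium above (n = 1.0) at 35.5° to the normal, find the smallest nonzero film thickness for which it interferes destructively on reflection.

Ray reflecting at the top interface goes from n = 1.0 toward n = 1.44: a half-wave phase shift.
Ray reflecting at the bottom interface goes from n = 1.44 toward n = 1.33: no phase shift.
Exactly one π shift → a net half-wave offset.
For minimum reflection here: 2 n t cos θ_r = m λ.
Snell's law: 1.0 sin 35.5° = 1.44 sin θ_r → sin θ_r = 0.403, cos θ_r = 0.915.
Minimum nonzero at m = 1: t = λ / (2 n cos θ_r) = 621 / (2 × 1.44 × 0.915) = 236 nm.

236 nm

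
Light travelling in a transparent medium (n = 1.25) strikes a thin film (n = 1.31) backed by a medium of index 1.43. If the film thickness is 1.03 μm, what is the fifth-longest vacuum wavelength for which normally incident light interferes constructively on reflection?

Top surface (1.25 → 1.31): reflection off a higher-index medium gives a half-wave phase shift.
Bottom surface (1.31 → 1.43): reflection off a higher-index medium gives a half-wave phase shift.
Net: no relative phase inversion (both shifts match).
For maximum reflection here: 2 n t = m λ.
λ = 2 n t / m. The fifth-longest wavelength is m = 5: λ = 2 × 1.31 × 1030 / 5.00 = 540 nm.

540 nm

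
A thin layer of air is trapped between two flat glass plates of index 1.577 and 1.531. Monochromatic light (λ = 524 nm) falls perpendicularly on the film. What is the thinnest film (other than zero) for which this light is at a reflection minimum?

262 nm

Top surface (1.577 → 1.0): reflection off a lower-index medium gives no phase shift.
At the lower boundary (n = 1.0 to n = 1.531) the reflected ray undergoes a half-wave phase shift.
Net: one phase inversion between the two reflected rays.
So the condition for destructive reflection is 2 n t = m λ.
Minimum nonzero at m = 1: t = λ / (2 n) = 524 / (2 × 1.0) = 262 nm.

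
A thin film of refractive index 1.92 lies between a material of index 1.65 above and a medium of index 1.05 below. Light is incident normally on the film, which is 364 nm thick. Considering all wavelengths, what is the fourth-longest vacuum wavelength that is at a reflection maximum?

399 nm

Top surface (1.65 → 1.92): reflection off a higher-index medium gives a half-wave phase shift.
Ray reflecting at the bottom interface goes from n = 1.92 toward n = 1.05: no phase shift.
The two reflections differ by half a wavelength.
With one net inversion, constructive interference in reflection requires 2 n t = (m + ½) λ.
λ = 2 n t / (m + ½). The fourth-longest wavelength is m = 3: λ = 2 × 1.92 × 364 / 3.50 = 399 nm.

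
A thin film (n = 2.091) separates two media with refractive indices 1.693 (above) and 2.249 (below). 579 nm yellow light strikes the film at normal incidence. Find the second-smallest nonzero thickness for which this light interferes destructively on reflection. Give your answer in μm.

0.208 μm

Ray reflecting at the top interface goes from n = 1.693 toward n = 2.091: a half-wave phase shift.
Ray reflecting at the bottom interface goes from n = 2.091 toward n = 2.249: a half-wave phase shift.
Zero or two π shifts → no net half-wave offset.
For minimum reflection here: 2 n t = (m + ½) λ.
The second-smallest nonzero thickness corresponds to m = 1: t = (m + ½) λ / (2 n) = 1.50 × 579 / (2 × 2.091) = 208 nm.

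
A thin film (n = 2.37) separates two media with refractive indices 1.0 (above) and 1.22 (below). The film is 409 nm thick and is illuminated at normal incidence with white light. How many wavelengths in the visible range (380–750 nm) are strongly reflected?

2

Ray reflecting at the top interface goes from n = 1.0 toward n = 2.37: a half-wave phase shift.
At the lower boundary (n = 2.37 to n = 1.22) the reflected ray undergoes no phase shift.
Net: one phase inversion between the two reflected rays.
With one net inversion, constructive interference in reflection requires 2 n t = (m + ½) λ.
λ = 2 n t / (m + ½) = 1939 / (m + ½) nm.
m=2: 775 nm (IR); m=3: 554 nm (visible); m=4: 431 nm (visible); m=5: 352 nm (UV).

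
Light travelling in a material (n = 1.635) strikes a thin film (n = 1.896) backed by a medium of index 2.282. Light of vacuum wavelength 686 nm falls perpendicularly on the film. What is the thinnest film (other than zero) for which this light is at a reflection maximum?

Top surface (1.635 → 1.896): reflection off a higher-index medium gives a half-wave phase shift.
Bottom surface (1.896 → 2.282): reflection off a higher-index medium gives a half-wave phase shift.
Zero or two π shifts → no net half-wave offset.
So the condition for constructive reflection is 2 n t = m λ.
Minimum nonzero at m = 1: t = λ / (2 n) = 686 / (2 × 1.896) = 181 nm.

181 nm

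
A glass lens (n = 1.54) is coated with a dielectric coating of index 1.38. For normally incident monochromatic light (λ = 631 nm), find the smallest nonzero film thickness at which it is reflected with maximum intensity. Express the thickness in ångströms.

At the upper boundary (n = 1.0 to n = 1.38) the reflected ray undergoes a half-wave phase shift.
Bottom surface (1.38 → 1.54): reflection off a higher-index medium gives a half-wave phase shift.
Zero or two π shifts → no net half-wave offset.
So the condition for constructive reflection is 2 n t = m λ.
Minimum nonzero at m = 1: t = λ / (2 n) = 631 / (2 × 1.38) = 229 nm.

2286 Å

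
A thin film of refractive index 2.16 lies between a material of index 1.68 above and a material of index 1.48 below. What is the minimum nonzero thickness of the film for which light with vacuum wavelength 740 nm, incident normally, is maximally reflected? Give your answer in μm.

At the upper boundary (n = 1.68 to n = 2.16) the reflected ray undergoes a half-wave phase shift.
Ray reflecting at the bottom interface goes from n = 2.16 toward n = 1.48: no phase shift.
Net: one phase inversion between the two reflected rays.
For bright reflection here: 2 n t = (m + ½) λ.
Minimum at m = 0: t = λ / (4 n) = 740 / (4 × 2.16) = 85.6 nm.

0.0856 μm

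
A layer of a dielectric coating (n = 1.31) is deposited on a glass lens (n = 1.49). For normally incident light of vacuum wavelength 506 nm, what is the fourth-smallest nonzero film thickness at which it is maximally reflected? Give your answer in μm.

0.773 μm

Top surface (1.0 → 1.31): reflection off a higher-index medium gives a half-wave phase shift.
Bottom surface (1.31 → 1.49): reflection off a higher-index medium gives a half-wave phase shift.
Zero or two π shifts → no net half-wave offset.
With no net inversion, constructive interference in reflection requires 2 n t = m λ.
The fourth-smallest nonzero thickness corresponds to m = 4: t = m λ / (2 n) = 4.00 × 506 / (2 × 1.31) = 773 nm.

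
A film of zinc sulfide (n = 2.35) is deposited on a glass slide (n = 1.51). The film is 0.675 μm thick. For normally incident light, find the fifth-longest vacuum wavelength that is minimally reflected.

Ray reflecting at the top interface goes from n = 1.0 toward n = 2.35: a half-wave phase shift.
Ray reflecting at the bottom interface goes from n = 2.35 toward n = 1.51: no phase shift.
The two reflections differ by half a wavelength.
With one net inversion, destructive interference in reflection requires 2 n t = m λ.
λ = 2 n t / m. The fifth-longest wavelength is m = 5: λ = 2 × 2.35 × 675 / 5.00 = 635 nm.

635 nm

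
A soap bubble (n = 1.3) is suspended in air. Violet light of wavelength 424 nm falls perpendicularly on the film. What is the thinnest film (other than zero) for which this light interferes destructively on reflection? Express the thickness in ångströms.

Top surface (1.0 → 1.3): reflection off a higher-index medium gives a half-wave phase shift.
At the lower boundary (n = 1.3 to n = 1.0) the reflected ray undergoes no phase shift.
Exactly one π shift → a net half-wave offset.
With one net inversion, destructive interference in reflection requires 2 n t = m λ.
Minimum nonzero at m = 1: t = λ / (2 n) = 424 / (2 × 1.3) = 163 nm.

1631 Å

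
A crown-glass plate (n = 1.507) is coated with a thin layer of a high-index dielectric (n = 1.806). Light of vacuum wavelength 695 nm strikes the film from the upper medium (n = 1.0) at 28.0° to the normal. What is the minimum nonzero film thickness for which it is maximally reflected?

Ray reflecting at the top interface goes from n = 1.0 toward n = 1.806: a half-wave phase shift.
Bottom surface (1.806 → 1.507): reflection off a lower-index medium gives no phase shift.
Net: one phase inversion between the two reflected rays.
For maximum reflection here: 2 n t cos θ_r = (m + ½) λ.
Snell's law: 1.0 sin 28.0° = 1.806 sin θ_r → sin θ_r = 0.260, cos θ_r = 0.966.
Minimum at m = 0: t = λ / (4 n cos θ_r) = 695 / (4 × 1.806 × 0.966) = 99.6 nm.

99.6 nm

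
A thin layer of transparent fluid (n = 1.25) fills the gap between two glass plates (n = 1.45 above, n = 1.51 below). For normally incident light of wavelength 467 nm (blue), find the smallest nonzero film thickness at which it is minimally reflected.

At the upper boundary (n = 1.45 to n = 1.25) the reflected ray undergoes no phase shift.
Bottom surface (1.25 → 1.51): reflection off a higher-index medium gives a half-wave phase shift.
Exactly one π shift → a net half-wave offset.
With one net inversion, destructive interference in reflection requires 2 n t = m λ.
Minimum nonzero at m = 1: t = λ / (2 n) = 467 / (2 × 1.25) = 187 nm.

187 nm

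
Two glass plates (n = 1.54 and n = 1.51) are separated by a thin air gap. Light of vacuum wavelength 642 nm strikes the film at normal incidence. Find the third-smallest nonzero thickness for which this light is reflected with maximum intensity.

Top surface (1.54 → 1.0): reflection off a lower-index medium gives no phase shift.
Ray reflecting at the bottom interface goes from n = 1.0 toward n = 1.51: a half-wave phase shift.
Net: one phase inversion between the two reflected rays.
So the condition for constructive reflection is 2 n t = (m + ½) λ.
The third-smallest nonzero thickness corresponds to m = 2: t = (m + ½) λ / (2 n) = 2.50 × 642 / (2 × 1.0) = 803 nm.

803 nm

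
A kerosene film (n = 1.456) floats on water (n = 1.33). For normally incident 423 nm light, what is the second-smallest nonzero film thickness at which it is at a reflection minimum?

291 nm

At the upper boundary (n = 1.0 to n = 1.456) the reflected ray undergoes a half-wave phase shift.
Bottom surface (1.456 → 1.33): reflection off a lower-index medium gives no phase shift.
Exactly one π shift → a net half-wave offset.
With one net inversion, destructive interference in reflection requires 2 n t = m λ.
The second-smallest nonzero thickness corresponds to m = 2: t = m λ / (2 n) = 2.00 × 423 / (2 × 1.456) = 291 nm.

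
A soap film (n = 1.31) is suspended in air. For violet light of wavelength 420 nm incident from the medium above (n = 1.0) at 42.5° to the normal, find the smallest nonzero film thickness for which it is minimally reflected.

Ray reflecting at the top interface goes from n = 1.0 toward n = 1.31: a half-wave phase shift.
Bottom surface (1.31 → 1.0): reflection off a lower-index medium gives no phase shift.
The two reflections differ by half a wavelength.
So the condition for destructive reflection is 2 n t cos θ_r = m λ.
Snell's law: 1.0 sin 42.5° = 1.31 sin θ_r → sin θ_r = 0.516, cos θ_r = 0.857.
Minimum nonzero at m = 1: t = λ / (2 n cos θ_r) = 420 / (2 × 1.31 × 0.857) = 187 nm.

187 nm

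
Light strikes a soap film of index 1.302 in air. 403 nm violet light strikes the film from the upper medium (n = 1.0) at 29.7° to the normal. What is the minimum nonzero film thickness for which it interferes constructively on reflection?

83.7 nm

At the upper boundary (n = 1.0 to n = 1.302) the reflected ray undergoes a half-wave phase shift.
At the lower boundary (n = 1.302 to n = 1.0) the reflected ray undergoes no phase shift.
Net: one phase inversion between the two reflected rays.
So the condition for constructive reflection is 2 n t cos θ_r = (m + ½) λ.
Snell's law: 1.0 sin 29.7° = 1.302 sin θ_r → sin θ_r = 0.381, cos θ_r = 0.925.
Minimum at m = 0: t = λ / (4 n cos θ_r) = 403 / (4 × 1.302 × 0.925) = 83.7 nm.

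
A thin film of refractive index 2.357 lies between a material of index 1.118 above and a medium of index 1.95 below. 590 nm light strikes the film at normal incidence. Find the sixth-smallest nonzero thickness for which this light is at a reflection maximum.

688 nm

Ray reflecting at the top interface goes from n = 1.118 toward n = 2.357: a half-wave phase shift.
Bottom surface (2.357 → 1.95): reflection off a lower-index medium gives no phase shift.
Net: one phase inversion between the two reflected rays.
For maximum reflection here: 2 n t = (m + ½) λ.
The sixth-smallest nonzero thickness corresponds to m = 5: t = (m + ½) λ / (2 n) = 5.50 × 590 / (2 × 2.357) = 688 nm.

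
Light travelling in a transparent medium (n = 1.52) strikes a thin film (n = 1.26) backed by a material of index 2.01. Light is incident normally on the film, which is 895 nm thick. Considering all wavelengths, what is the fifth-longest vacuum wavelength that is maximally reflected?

501 nm

Ray reflecting at the top interface goes from n = 1.52 toward n = 1.26: no phase shift.
Ray reflecting at the bottom interface goes from n = 1.26 toward n = 2.01: a half-wave phase shift.
Net: one phase inversion between the two reflected rays.
With one net inversion, constructive interference in reflection requires 2 n t = (m + ½) λ.
λ = 2 n t / (m + ½). The fifth-longest wavelength is m = 4: λ = 2 × 1.26 × 895 / 4.50 = 501 nm.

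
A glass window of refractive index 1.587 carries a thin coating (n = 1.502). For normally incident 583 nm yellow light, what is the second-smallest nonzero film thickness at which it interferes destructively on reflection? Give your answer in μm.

0.291 μm

Ray reflecting at the top interface goes from n = 1.0 toward n = 1.502: a half-wave phase shift.
Ray reflecting at the bottom interface goes from n = 1.502 toward n = 1.587: a half-wave phase shift.
Net: no relative phase inversion (both shifts match).
For weak reflection here: 2 n t = (m + ½) λ.
The second-smallest nonzero thickness corresponds to m = 1: t = (m + ½) λ / (2 n) = 1.50 × 583 / (2 × 1.502) = 291 nm.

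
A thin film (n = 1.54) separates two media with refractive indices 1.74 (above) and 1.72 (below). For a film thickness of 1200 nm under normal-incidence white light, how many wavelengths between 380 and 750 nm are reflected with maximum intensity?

Top surface (1.74 → 1.54): reflection off a lower-index medium gives no phase shift.
Ray reflecting at the bottom interface goes from n = 1.54 toward n = 1.72: a half-wave phase shift.
Net: one phase inversion between the two reflected rays.
For bright reflection here: 2 n t = (m + ½) λ.
λ = 2 n t / (m + ½) = 3696 / (m + ½) nm.
m=4: 821 nm (IR); m=5: 672 nm (visible); m=6: 569 nm (visible); m=7: 493 nm (visible); m=8: 435 nm (visible); m=9: 389 nm (visible); m=10: 352 nm (UV).

5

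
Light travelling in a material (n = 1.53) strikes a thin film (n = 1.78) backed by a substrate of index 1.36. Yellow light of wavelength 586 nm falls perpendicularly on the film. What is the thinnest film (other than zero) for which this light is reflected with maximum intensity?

Top surface (1.53 → 1.78): reflection off a higher-index medium gives a half-wave phase shift.
Ray reflecting at the bottom interface goes from n = 1.78 toward n = 1.36: no phase shift.
Net: one phase inversion between the two reflected rays.
So the condition for constructive reflection is 2 n t = (m + ½) λ.
Minimum at m = 0: t = λ / (4 n) = 586 / (4 × 1.78) = 82.3 nm.

82.3 nm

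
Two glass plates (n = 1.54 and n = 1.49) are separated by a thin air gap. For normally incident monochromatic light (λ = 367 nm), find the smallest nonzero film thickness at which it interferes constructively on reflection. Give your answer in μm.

0.0918 μm

Top surface (1.54 → 1.0): reflection off a lower-index medium gives no phase shift.
At the lower boundary (n = 1.0 to n = 1.49) the reflected ray undergoes a half-wave phase shift.
The two reflections differ by half a wavelength.
So the condition for constructive reflection is 2 n t = (m + ½) λ.
Minimum at m = 0: t = λ / (4 n) = 367 / (4 × 1.0) = 91.8 nm.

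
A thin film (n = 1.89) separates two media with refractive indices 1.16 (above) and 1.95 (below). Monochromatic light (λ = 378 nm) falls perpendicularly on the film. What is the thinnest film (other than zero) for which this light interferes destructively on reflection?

At the upper boundary (n = 1.16 to n = 1.89) the reflected ray undergoes a half-wave phase shift.
Ray reflecting at the bottom interface goes from n = 1.89 toward n = 1.95: a half-wave phase shift.
The two reflections carry the same phase change, so no net offset.
So the condition for destructive reflection is 2 n t = (m + ½) λ.
Minimum at m = 0: t = λ / (4 n) = 378 / (4 × 1.89) = 50.0 nm.

50.0 nm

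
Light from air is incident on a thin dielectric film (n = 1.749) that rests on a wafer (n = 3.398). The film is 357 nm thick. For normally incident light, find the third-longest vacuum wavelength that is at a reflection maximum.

416 nm

Top surface (1.0 → 1.749): reflection off a higher-index medium gives a half-wave phase shift.
At the lower boundary (n = 1.749 to n = 3.398) the reflected ray undergoes a half-wave phase shift.
Zero or two π shifts → no net half-wave offset.
For strong reflection here: 2 n t = m λ.
λ = 2 n t / m. The third-longest wavelength is m = 3: λ = 2 × 1.749 × 357 / 3.00 = 416 nm.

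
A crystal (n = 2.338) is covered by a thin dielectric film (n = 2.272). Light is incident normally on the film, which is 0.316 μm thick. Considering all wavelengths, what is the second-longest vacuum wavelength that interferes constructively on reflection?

718 nm

At the upper boundary (n = 1.0 to n = 2.272) the reflected ray undergoes a half-wave phase shift.
At the lower boundary (n = 2.272 to n = 2.338) the reflected ray undergoes a half-wave phase shift.
Net: no relative phase inversion (both shifts match).
So the condition for constructive reflection is 2 n t = m λ.
λ = 2 n t / m. The second-longest wavelength is m = 2: λ = 2 × 2.272 × 316 / 2.00 = 718 nm.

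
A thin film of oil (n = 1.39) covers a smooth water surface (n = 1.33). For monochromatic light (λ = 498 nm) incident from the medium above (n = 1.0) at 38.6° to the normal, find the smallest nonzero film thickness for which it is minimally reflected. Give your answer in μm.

At the upper boundary (n = 1.0 to n = 1.39) the reflected ray undergoes a half-wave phase shift.
Bottom surface (1.39 → 1.33): reflection off a lower-index medium gives no phase shift.
Net: one phase inversion between the two reflected rays.
So the condition for destructive reflection is 2 n t cos θ_r = m λ.
Snell's law: 1.0 sin 38.6° = 1.39 sin θ_r → sin θ_r = 0.449, cos θ_r = 0.894.
Minimum nonzero at m = 1: t = λ / (2 n cos θ_r) = 498 / (2 × 1.39 × 0.894) = 200 nm.

0.200 μm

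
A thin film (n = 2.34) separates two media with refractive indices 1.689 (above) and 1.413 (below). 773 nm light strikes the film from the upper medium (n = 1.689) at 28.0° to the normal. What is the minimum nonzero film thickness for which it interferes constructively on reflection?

At the upper boundary (n = 1.689 to n = 2.34) the reflected ray undergoes a half-wave phase shift.
At the lower boundary (n = 2.34 to n = 1.413) the reflected ray undergoes no phase shift.
Net: one phase inversion between the two reflected rays.
So the condition for constructive reflection is 2 n t cos θ_r = (m + ½) λ.
Snell's law: 1.689 sin 28.0° = 2.34 sin θ_r → sin θ_r = 0.339, cos θ_r = 0.941.
Minimum at m = 0: t = λ / (4 n cos θ_r) = 773 / (4 × 2.34 × 0.941) = 87.8 nm.

87.8 nm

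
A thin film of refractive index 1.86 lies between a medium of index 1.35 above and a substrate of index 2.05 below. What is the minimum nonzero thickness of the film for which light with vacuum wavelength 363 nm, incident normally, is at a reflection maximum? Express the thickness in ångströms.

Ray reflecting at the top interface goes from n = 1.35 toward n = 1.86: a half-wave phase shift.
Bottom surface (1.86 → 2.05): reflection off a higher-index medium gives a half-wave phase shift.
Zero or two π shifts → no net half-wave offset.
With no net inversion, constructive interference in reflection requires 2 n t = m λ.
Minimum nonzero at m = 1: t = λ / (2 n) = 363 / (2 × 1.86) = 97.6 nm.

976 Å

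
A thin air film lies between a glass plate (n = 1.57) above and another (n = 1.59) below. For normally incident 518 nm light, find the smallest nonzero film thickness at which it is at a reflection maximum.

130 nm

Ray reflecting at the top interface goes from n = 1.57 toward n = 1.0: no phase shift.
Ray reflecting at the bottom interface goes from n = 1.0 toward n = 1.59: a half-wave phase shift.
Net: one phase inversion between the two reflected rays.
With one net inversion, constructive interference in reflection requires 2 n t = (m + ½) λ.
Minimum at m = 0: t = λ / (4 n) = 518 / (4 × 1.0) = 130 nm.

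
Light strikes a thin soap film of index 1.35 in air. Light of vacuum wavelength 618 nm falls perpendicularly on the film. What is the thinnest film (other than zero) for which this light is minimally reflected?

At the upper boundary (n = 1.0 to n = 1.35) the reflected ray undergoes a half-wave phase shift.
At the lower boundary (n = 1.35 to n = 1.0) the reflected ray undergoes no phase shift.
Net: one phase inversion between the two reflected rays.
For weak reflection here: 2 n t = m λ.
Minimum nonzero at m = 1: t = λ / (2 n) = 618 / (2 × 1.35) = 229 nm.

229 nm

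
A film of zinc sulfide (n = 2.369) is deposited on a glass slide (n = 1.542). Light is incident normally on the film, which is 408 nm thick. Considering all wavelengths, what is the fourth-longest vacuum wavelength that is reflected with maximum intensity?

552 nm

Ray reflecting at the top interface goes from n = 1.0 toward n = 2.369: a half-wave phase shift.
Ray reflecting at the bottom interface goes from n = 2.369 toward n = 1.542: no phase shift.
Net: one phase inversion between the two reflected rays.
With one net inversion, constructive interference in reflection requires 2 n t = (m + ½) λ.
λ = 2 n t / (m + ½). The fourth-longest wavelength is m = 3: λ = 2 × 2.369 × 408 / 3.50 = 552 nm.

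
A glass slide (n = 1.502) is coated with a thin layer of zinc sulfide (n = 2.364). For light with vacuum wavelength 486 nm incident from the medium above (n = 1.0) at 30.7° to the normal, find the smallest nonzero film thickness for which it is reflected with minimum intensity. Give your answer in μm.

Top surface (1.0 → 2.364): reflection off a higher-index medium gives a half-wave phase shift.
Bottom surface (2.364 → 1.502): reflection off a lower-index medium gives no phase shift.
The two reflections differ by half a wavelength.
So the condition for destructive reflection is 2 n t cos θ_r = m λ.
Snell's law: 1.0 sin 30.7° = 2.364 sin θ_r → sin θ_r = 0.216, cos θ_r = 0.976.
Minimum nonzero at m = 1: t = λ / (2 n cos θ_r) = 486 / (2 × 2.364 × 0.976) = 105 nm.

0.105 μm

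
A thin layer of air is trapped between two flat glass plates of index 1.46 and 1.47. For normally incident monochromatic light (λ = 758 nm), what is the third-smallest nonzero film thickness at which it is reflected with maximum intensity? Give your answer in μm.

At the upper boundary (n = 1.46 to n = 1.0) the reflected ray undergoes no phase shift.
Ray reflecting at the bottom interface goes from n = 1.0 toward n = 1.47: a half-wave phase shift.
The two reflections differ by half a wavelength.
With one net inversion, constructive interference in reflection requires 2 n t = (m + ½) λ.
The third-smallest nonzero thickness corresponds to m = 2: t = (m + ½) λ / (2 n) = 2.50 × 758 / (2 × 1.0) = 948 nm.

0.948 μm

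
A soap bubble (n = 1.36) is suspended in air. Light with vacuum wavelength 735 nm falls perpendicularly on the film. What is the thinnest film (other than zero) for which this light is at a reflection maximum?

At the upper boundary (n = 1.0 to n = 1.36) the reflected ray undergoes a half-wave phase shift.
At the lower boundary (n = 1.36 to n = 1.0) the reflected ray undergoes no phase shift.
Net: one phase inversion between the two reflected rays.
With one net inversion, constructive interference in reflection requires 2 n t = (m + ½) λ.
Minimum at m = 0: t = λ / (4 n) = 735 / (4 × 1.36) = 135 nm.

135 nm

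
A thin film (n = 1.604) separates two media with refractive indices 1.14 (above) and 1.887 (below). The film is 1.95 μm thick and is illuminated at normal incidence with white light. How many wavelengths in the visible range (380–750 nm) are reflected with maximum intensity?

Top surface (1.14 → 1.604): reflection off a higher-index medium gives a half-wave phase shift.
Bottom surface (1.604 → 1.887): reflection off a higher-index medium gives a half-wave phase shift.
The two reflections carry the same phase change, so no net offset.
With no net inversion, constructive interference in reflection requires 2 n t = m λ.
λ = 2 n t / m = 6256 / m nm.
m=8: 782 nm (IR); m=9: 695 nm (visible); m=10: 626 nm (visible); m=11: 569 nm (visible); m=12: 521 nm (visible); m=13: 481 nm (visible); m=14: 447 nm (visible); m=15: 417 nm (visible); m=16: 391 nm (visible); m=17: 368 nm (UV).

8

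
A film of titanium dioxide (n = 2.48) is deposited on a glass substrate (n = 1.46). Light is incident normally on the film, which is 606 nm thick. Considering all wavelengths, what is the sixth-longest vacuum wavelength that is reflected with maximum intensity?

Ray reflecting at the top interface goes from n = 1.0 toward n = 2.48: a half-wave phase shift.
Ray reflecting at the bottom interface goes from n = 2.48 toward n = 1.46: no phase shift.
Net: one phase inversion between the two reflected rays.
For maximum reflection here: 2 n t = (m + ½) λ.
λ = 2 n t / (m + ½). The sixth-longest wavelength is m = 5: λ = 2 × 2.48 × 606 / 5.50 = 547 nm.

547 nm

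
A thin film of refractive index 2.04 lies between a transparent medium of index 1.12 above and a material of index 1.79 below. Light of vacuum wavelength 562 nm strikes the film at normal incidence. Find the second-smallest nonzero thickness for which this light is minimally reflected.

Top surface (1.12 → 2.04): reflection off a higher-index medium gives a half-wave phase shift.
Ray reflecting at the bottom interface goes from n = 2.04 toward n = 1.79: no phase shift.
Exactly one π shift → a net half-wave offset.
With one net inversion, destructive interference in reflection requires 2 n t = m λ.
The second-smallest nonzero thickness corresponds to m = 2: t = m λ / (2 n) = 2.00 × 562 / (2 × 2.04) = 275 nm.

275 nm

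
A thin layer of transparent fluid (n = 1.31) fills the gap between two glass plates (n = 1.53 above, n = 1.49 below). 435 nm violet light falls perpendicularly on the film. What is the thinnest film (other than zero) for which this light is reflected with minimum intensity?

166 nm

At the upper boundary (n = 1.53 to n = 1.31) the reflected ray undergoes no phase shift.
At the lower boundary (n = 1.31 to n = 1.49) the reflected ray undergoes a half-wave phase shift.
The two reflections differ by half a wavelength.
So the condition for destructive reflection is 2 n t = m λ.
Minimum nonzero at m = 1: t = λ / (2 n) = 435 / (2 × 1.31) = 166 nm.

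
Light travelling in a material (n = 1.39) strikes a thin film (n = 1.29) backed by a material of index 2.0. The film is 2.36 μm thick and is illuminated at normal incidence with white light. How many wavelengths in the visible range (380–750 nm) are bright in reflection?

Top surface (1.39 → 1.29): reflection off a lower-index medium gives no phase shift.
At the lower boundary (n = 1.29 to n = 2.0) the reflected ray undergoes a half-wave phase shift.
The two reflections differ by half a wavelength.
So the condition for constructive reflection is 2 n t = (m + ½) λ.
λ = 2 n t / (m + ½) = 6089 / (m + ½) nm.
m=7: 812 nm (IR); m=8: 716 nm (visible); m=9: 641 nm (visible); m=10: 580 nm (visible); m=11: 529 nm (visible); m=12: 487 nm (visible); m=13: 451 nm (visible); m=14: 420 nm (visible); m=15: 393 nm (visible); m=16: 369 nm (UV).

8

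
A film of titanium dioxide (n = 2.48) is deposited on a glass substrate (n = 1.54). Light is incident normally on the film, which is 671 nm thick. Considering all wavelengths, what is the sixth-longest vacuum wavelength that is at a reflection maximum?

Top surface (1.0 → 2.48): reflection off a higher-index medium gives a half-wave phase shift.
Bottom surface (2.48 → 1.54): reflection off a lower-index medium gives no phase shift.
Exactly one π shift → a net half-wave offset.
So the condition for constructive reflection is 2 n t = (m + ½) λ.
λ = 2 n t / (m + ½). The sixth-longest wavelength is m = 5: λ = 2 × 2.48 × 671 / 5.50 = 605 nm.

605 nm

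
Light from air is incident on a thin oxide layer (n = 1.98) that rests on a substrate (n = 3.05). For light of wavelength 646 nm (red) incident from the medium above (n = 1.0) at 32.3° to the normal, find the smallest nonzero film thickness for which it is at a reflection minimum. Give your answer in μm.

Ray reflecting at the top interface goes from n = 1.0 toward n = 1.98: a half-wave phase shift.
At the lower boundary (n = 1.98 to n = 3.05) the reflected ray undergoes a half-wave phase shift.
The two reflections carry the same phase change, so no net offset.
With no net inversion, destructive interference in reflection requires 2 n t cos θ_r = (m + ½) λ.
Snell's law: 1.0 sin 32.3° = 1.98 sin θ_r → sin θ_r = 0.270, cos θ_r = 0.963.
Minimum at m = 0: t = λ / (4 n cos θ_r) = 646 / (4 × 1.98 × 0.963) = 84.7 nm.

0.0847 μm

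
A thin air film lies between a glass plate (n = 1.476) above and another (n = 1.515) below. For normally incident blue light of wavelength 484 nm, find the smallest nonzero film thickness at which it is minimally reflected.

242 nm

At the upper boundary (n = 1.476 to n = 1.0) the reflected ray undergoes no phase shift.
At the lower boundary (n = 1.0 to n = 1.515) the reflected ray undergoes a half-wave phase shift.
Net: one phase inversion between the two reflected rays.
So the condition for destructive reflection is 2 n t = m λ.
Minimum nonzero at m = 1: t = λ / (2 n) = 484 / (2 × 1.0) = 242 nm.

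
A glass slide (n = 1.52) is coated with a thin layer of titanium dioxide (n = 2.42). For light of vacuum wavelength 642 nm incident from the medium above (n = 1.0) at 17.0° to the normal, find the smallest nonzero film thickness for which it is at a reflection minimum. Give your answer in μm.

At the upper boundary (n = 1.0 to n = 2.42) the reflected ray undergoes a half-wave phase shift.
Bottom surface (2.42 → 1.52): reflection off a lower-index medium gives no phase shift.
The two reflections differ by half a wavelength.
With one net inversion, destructive interference in reflection requires 2 n t cos θ_r = m λ.
Snell's law: 1.0 sin 17.0° = 2.42 sin θ_r → sin θ_r = 0.121, cos θ_r = 0.993.
Minimum nonzero at m = 1: t = λ / (2 n cos θ_r) = 642 / (2 × 2.42 × 0.993) = 134 nm.

0.134 μm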